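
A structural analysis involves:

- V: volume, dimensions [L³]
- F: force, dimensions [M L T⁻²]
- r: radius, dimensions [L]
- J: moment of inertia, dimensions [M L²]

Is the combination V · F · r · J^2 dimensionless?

no

Sum the exponent of each base dimension across the product:
  M: [V]_M + [F]_M + [r]_M + 2·[J]_M = (0) + (1) + (0) + 2·(1) = 3
  L: [V]_L + [F]_L + [r]_L + 2·[J]_L = (3) + (1) + (1) + 2·(2) = 9
  T: [V]_T + [F]_T + [r]_T + 2·[J]_T = (0) + (-2) + (0) + 2·(0) = -2
Net dimensions [M³ L⁹ T⁻²] ≠ [1] — not dimensionless.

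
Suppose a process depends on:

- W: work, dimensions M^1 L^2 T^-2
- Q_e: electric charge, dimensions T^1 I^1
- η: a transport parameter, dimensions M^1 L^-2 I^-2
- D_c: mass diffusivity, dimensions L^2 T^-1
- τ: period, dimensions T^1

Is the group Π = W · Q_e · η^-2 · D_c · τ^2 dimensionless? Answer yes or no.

no

Sum the exponent of each base dimension across the product:
  M: [W]_M + [Q_e]_M − 2·[η]_M + [D_c]_M + 2·[τ]_M = (1) + (0) − 2·(1) + (0) + 2·(0) = -1
  L: [W]_L + [Q_e]_L − 2·[η]_L + [D_c]_L + 2·[τ]_L = (2) + (0) − 2·(-2) + (2) + 2·(0) = 8
  T: [W]_T + [Q_e]_T − 2·[η]_T + [D_c]_T + 2·[τ]_T = (-2) + (1) − 2·(0) + (-1) + 2·(1) = 0
  I: [W]_I + [Q_e]_I − 2·[η]_I + [D_c]_I + 2·[τ]_I = (0) + (1) − 2·(-2) + (0) + 2·(0) = 5
Net dimensions [M⁻¹ L⁸ I⁵] ≠ [1] — not dimensionless.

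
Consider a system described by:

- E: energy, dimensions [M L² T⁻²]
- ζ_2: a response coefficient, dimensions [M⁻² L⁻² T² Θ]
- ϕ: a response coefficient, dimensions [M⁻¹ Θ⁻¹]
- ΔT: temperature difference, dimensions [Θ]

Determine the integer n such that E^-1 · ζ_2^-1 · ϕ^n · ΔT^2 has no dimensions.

1

Balance the M exponent: (-1)·n from ϕ, plus −(1) − (-2) + 2·(0) = 1 from the rest, must sum to zero.
−n + 1 = 0, so n = 1.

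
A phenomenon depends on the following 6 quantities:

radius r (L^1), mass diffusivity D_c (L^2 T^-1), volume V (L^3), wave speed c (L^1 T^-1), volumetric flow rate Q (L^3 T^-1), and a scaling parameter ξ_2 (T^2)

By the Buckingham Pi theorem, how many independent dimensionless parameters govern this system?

There are 6 variables and 2 base dimensions (L, T).
The dimension matrix has rank 2.
Independent dimensionless groups: 6 − 2 = 4.

4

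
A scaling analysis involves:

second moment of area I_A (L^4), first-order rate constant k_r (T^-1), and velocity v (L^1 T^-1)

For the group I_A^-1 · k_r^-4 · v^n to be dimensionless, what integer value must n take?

4

Balance the L exponent: (1)·n from v, plus −(4) − 4·(0) = -4 from the rest, must sum to zero.
n − 4 = 0, so n = 4.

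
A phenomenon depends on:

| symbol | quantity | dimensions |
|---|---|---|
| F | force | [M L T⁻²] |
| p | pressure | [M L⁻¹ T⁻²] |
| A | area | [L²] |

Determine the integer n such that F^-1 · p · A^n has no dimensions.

Balance the L exponent: (2)·n from A, plus −(1) + (-1) = -2 from the rest, must sum to zero.
2n − 2 = 0, so n = 1.

1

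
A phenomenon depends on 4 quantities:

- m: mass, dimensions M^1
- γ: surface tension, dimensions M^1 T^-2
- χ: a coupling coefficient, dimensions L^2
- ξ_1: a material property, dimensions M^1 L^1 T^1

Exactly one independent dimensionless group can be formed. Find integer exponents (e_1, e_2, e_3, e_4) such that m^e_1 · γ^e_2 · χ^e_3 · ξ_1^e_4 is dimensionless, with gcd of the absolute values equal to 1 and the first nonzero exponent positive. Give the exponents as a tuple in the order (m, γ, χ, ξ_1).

M: e_1·(1) + e_2·(1) + e_3·(0) + e_4·(1) = 0
L: e_1·(0) + e_2·(0) + e_3·(2) + e_4·(1) = 0
T: e_1·(0) + e_2·(-2) + e_3·(0) + e_4·(1) = 0
Solving this homogeneous linear system for the smallest-integer solution (first nonzero entry positive) gives (3, -1, 1, -2).

(3, -1, 1, -2)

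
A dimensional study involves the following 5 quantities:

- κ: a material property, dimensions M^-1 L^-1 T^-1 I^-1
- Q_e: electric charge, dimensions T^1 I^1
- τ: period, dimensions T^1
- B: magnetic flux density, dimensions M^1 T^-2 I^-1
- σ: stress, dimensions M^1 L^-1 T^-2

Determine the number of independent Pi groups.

1

There are 5 variables and 4 base dimensions (M, L, T, I).
The dimension matrix has rank 4.
Independent dimensionless groups: 5 − 4 = 1.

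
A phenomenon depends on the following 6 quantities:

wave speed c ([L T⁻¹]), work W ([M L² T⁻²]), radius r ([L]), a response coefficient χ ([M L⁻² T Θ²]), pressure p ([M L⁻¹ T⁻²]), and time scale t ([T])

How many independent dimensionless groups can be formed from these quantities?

There are 6 variables and 4 base dimensions (M, L, T, Θ).
The dimension matrix has rank 4.
Independent dimensionless groups: 6 − 4 = 2.

2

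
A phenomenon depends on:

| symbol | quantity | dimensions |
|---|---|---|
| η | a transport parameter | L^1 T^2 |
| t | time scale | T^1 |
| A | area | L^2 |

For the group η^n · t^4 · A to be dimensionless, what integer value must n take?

-2

Balance the L exponent: (1)·n from η, plus 4·(0) + (2) = 2 from the rest, must sum to zero.
n + 2 = 0, so n = -2.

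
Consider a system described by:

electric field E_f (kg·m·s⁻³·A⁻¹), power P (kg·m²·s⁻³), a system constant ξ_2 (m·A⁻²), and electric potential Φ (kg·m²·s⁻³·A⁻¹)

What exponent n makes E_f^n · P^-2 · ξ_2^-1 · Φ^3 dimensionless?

Balance the M exponent: (1)·n from E_f, plus −2·(1) − (0) + 3·(1) = 1 from the rest, must sum to zero.
n + 1 = 0, so n = -1.

-1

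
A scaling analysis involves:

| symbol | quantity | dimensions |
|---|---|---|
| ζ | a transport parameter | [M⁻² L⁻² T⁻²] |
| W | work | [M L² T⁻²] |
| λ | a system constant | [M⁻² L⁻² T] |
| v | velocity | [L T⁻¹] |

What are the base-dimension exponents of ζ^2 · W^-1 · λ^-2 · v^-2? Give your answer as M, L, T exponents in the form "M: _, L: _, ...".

M: -1, L: -4, T: -2

Collect each base-dimension exponent across the product:
  M: 2·(-2) − (1) − 2·(-2) − 2·(0) = -1
  L: 2·(-2) − (2) − 2·(-2) − 2·(1) = -4
  T: 2·(-2) − (-2) − 2·(1) − 2·(-1) = -2
So the dimensions are [M⁻¹ L⁻⁴ T⁻²].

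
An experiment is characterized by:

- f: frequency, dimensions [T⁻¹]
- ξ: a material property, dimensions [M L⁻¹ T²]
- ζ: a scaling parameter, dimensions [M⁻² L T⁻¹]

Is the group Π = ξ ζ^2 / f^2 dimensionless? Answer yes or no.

Sum the exponent of each base dimension across the product:
  M: −2·[f]_M + [ξ]_M + 2·[ζ]_M = −2·(0) + (1) + 2·(-2) = -3
  L: −2·[f]_L + [ξ]_L + 2·[ζ]_L = −2·(0) + (-1) + 2·(1) = 1
  T: −2·[f]_T + [ξ]_T + 2·[ζ]_T = −2·(-1) + (2) + 2·(-1) = 2
Net dimensions [M⁻³ L T²] ≠ [1] — not dimensionless.

no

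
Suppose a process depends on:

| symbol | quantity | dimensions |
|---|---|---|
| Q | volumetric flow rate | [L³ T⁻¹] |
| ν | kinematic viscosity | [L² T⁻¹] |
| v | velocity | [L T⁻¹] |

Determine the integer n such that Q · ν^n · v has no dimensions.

-2

Balance the L exponent: (2)·n from ν, plus (3) + (1) = 4 from the rest, must sum to zero.
2n + 4 = 0, so n = -2.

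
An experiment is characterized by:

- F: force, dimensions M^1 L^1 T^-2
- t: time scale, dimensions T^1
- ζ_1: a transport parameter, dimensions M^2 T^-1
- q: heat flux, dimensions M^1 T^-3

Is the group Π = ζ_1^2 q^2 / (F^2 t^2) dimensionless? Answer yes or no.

Sum the exponent of each base dimension across the product:
  M: −2·[F]_M − 2·[t]_M + 2·[ζ_1]_M + 2·[q]_M = −2·(1) − 2·(0) + 2·(2) + 2·(1) = 4
  L: −2·[F]_L − 2·[t]_L + 2·[ζ_1]_L + 2·[q]_L = −2·(1) − 2·(0) + 2·(0) + 2·(0) = -2
  T: −2·[F]_T − 2·[t]_T + 2·[ζ_1]_T + 2·[q]_T = −2·(-2) − 2·(1) + 2·(-1) + 2·(-3) = -6
Net dimensions [M⁴ L⁻² T⁻⁶] ≠ [1] — not dimensionless.

no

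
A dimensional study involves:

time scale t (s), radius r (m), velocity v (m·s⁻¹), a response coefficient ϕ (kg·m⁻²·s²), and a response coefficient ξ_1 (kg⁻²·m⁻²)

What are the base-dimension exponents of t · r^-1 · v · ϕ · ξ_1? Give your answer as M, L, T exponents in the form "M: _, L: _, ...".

Collect each base-dimension exponent across the product:
  M: (0) − (0) + (0) + (1) + (-2) = -1
  L: (0) − (1) + (1) + (-2) + (-2) = -4
  T: (1) − (0) + (-1) + (2) + (0) = 2
So the dimensions are [M⁻¹ L⁻⁴ T²].

M: -1, L: -4, T: 2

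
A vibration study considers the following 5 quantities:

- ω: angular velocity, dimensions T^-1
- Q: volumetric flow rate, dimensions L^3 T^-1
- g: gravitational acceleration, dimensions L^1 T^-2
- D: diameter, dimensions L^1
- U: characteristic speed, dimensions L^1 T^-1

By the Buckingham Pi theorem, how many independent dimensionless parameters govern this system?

There are 5 variables and 2 base dimensions (L, T).
The dimension matrix has rank 2.
Independent dimensionless groups: 5 − 2 = 3.

3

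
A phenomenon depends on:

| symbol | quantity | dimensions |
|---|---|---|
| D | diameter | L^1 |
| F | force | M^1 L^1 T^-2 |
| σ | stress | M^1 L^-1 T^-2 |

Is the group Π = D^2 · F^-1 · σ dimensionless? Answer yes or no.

Sum the exponent of each base dimension across the product:
  M: 2·[D]_M − [F]_M + [σ]_M = 2·(0) − (1) + (1) = 0
  L: 2·[D]_L − [F]_L + [σ]_L = 2·(1) − (1) + (-1) = 0
  T: 2·[D]_T − [F]_T + [σ]_T = 2·(0) − (-2) + (-2) = 0
  N: 2·[D]_N − [F]_N + [σ]_N = 2·(0) − (0) + (0) = 0
All base exponents vanish — dimensionless.

yes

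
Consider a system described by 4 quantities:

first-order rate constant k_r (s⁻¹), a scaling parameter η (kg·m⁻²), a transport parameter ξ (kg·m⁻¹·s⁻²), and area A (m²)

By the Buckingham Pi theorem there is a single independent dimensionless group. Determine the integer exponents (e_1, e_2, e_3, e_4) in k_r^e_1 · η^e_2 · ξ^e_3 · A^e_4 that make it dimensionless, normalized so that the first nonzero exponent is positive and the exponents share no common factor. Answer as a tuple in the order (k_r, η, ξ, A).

M: e_1·(0) + e_2·(1) + e_3·(1) + e_4·(0) = 0
L: e_1·(0) + e_2·(-2) + e_3·(-1) + e_4·(2) = 0
T: e_1·(-1) + e_2·(0) + e_3·(-2) + e_4·(0) = 0
Solving this homogeneous linear system for the smallest-integer solution (first nonzero entry positive) gives (4, 2, -2, 1).

(4, 2, -2, 1)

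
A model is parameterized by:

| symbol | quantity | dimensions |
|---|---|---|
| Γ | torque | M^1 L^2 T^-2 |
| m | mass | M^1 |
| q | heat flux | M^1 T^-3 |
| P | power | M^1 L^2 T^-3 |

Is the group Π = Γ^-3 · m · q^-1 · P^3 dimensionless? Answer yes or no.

Sum the exponent of each base dimension across the product:
  M: −3·[Γ]_M + [m]_M − [q]_M + 3·[P]_M = −3·(1) + (1) − (1) + 3·(1) = 0
  L: −3·[Γ]_L + [m]_L − [q]_L + 3·[P]_L = −3·(2) + (0) − (0) + 3·(2) = 0
  T: −3·[Γ]_T + [m]_T − [q]_T + 3·[P]_T = −3·(-2) + (0) − (-3) + 3·(-3) = 0
  I: −3·[Γ]_I + [m]_I − [q]_I + 3·[P]_I = −3·(0) + (0) − (0) + 3·(0) = 0
All base exponents vanish — dimensionless.

yes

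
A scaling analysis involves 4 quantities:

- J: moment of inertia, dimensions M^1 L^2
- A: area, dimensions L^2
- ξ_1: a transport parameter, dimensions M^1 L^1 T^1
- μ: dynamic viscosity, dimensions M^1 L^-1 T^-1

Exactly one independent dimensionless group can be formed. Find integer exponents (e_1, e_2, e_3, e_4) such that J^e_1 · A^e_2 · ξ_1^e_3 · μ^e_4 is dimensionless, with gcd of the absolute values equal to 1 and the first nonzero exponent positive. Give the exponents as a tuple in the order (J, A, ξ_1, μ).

(2, -2, -1, -1)

M: e_1·(1) + e_2·(0) + e_3·(1) + e_4·(1) = 0
L: e_1·(2) + e_2·(2) + e_3·(1) + e_4·(-1) = 0
T: e_1·(0) + e_2·(0) + e_3·(1) + e_4·(-1) = 0
Solving this homogeneous linear system for the smallest-integer solution (first nonzero entry positive) gives (2, -2, -1, -1).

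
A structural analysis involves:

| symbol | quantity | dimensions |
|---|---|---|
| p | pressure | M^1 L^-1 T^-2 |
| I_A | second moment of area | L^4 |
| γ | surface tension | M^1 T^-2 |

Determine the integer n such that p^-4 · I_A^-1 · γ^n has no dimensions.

4

Balance the M exponent: (1)·n from γ, plus −4·(1) − (0) = -4 from the rest, must sum to zero.
n − 4 = 0, so n = 4.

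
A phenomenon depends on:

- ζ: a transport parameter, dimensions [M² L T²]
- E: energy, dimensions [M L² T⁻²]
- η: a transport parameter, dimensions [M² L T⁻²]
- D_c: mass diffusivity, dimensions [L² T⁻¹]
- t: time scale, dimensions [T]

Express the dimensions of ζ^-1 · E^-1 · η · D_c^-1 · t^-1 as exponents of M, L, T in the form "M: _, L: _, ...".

M: -1, L: -4, T: -2

Collect each base-dimension exponent across the product:
  M: −(2) − (1) + (2) − (0) − (0) = -1
  L: −(1) − (2) + (1) − (2) − (0) = -4
  T: −(2) − (-2) + (-2) − (-1) − (1) = -2
So the dimensions are [M⁻¹ L⁻⁴ T⁻²].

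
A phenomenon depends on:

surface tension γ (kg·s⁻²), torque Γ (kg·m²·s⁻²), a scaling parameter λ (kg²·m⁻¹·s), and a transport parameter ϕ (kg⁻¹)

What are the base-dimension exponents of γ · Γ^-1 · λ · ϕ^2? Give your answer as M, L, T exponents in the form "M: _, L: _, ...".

M: 0, L: -3, T: 1

Collect each base-dimension exponent across the product:
  M: (1) − (1) + (2) + 2·(-1) = 0
  L: (0) − (2) + (-1) + 2·(0) = -3
  T: (-2) − (-2) + (1) + 2·(0) = 1
So the dimensions are [L⁻³ T].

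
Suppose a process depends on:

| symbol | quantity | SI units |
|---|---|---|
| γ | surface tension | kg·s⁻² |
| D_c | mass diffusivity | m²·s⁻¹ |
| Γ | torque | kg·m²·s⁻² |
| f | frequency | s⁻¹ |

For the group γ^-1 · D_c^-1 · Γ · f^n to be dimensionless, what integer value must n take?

1

Balance the T exponent: (-1)·n from f, plus −(-2) − (-1) + (-2) = 1 from the rest, must sum to zero.
−n + 1 = 0, so n = 1.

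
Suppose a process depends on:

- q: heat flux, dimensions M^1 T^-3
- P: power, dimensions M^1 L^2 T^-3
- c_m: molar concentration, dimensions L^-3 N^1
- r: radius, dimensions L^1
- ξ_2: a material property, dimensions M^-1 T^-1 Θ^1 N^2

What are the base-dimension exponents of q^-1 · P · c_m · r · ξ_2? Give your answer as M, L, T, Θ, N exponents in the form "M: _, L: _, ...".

M: -1, L: 0, T: -1, Θ: 1, N: 3

Collect each base-dimension exponent across the product:
  M: −(1) + (1) + (0) + (0) + (-1) = -1
  L: −(0) + (2) + (-3) + (1) + (0) = 0
  T: −(-3) + (-3) + (0) + (0) + (-1) = -1
  Θ: −(0) + (0) + (0) + (0) + (1) = 1
  N: −(0) + (0) + (1) + (0) + (2) = 3
So the dimensions are [M⁻¹ T⁻¹ Θ N³].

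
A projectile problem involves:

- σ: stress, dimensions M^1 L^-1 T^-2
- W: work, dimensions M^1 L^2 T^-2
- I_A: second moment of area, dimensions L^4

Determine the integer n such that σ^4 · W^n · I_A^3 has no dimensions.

-4

Balance the M exponent: (1)·n from W, plus 4·(1) + 3·(0) = 4 from the rest, must sum to zero.
n + 4 = 0, so n = -4.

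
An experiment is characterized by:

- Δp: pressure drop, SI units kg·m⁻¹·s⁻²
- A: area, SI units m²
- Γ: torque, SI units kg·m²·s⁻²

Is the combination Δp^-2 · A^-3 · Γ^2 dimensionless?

Sum the exponent of each base dimension across the product:
  M: −2·[Δp]_M − 3·[A]_M + 2·[Γ]_M = −2·(1) − 3·(0) + 2·(1) = 0
  L: −2·[Δp]_L − 3·[A]_L + 2·[Γ]_L = −2·(-1) − 3·(2) + 2·(2) = 0
  T: −2·[Δp]_T − 3·[A]_T + 2·[Γ]_T = −2·(-2) − 3·(0) + 2·(-2) = 0
All base exponents vanish — dimensionless.

yes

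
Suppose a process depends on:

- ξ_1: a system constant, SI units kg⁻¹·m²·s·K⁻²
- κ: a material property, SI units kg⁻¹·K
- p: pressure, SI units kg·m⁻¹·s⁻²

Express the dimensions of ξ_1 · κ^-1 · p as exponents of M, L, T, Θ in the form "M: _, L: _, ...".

M: 1, L: 1, T: -1, Θ: -3

Collect each base-dimension exponent across the product:
  M: (-1) − (-1) + (1) = 1
  L: (2) − (0) + (-1) = 1
  T: (1) − (0) + (-2) = -1
  Θ: (-2) − (1) + (0) = -3
So the dimensions are [M L T⁻¹ Θ⁻³].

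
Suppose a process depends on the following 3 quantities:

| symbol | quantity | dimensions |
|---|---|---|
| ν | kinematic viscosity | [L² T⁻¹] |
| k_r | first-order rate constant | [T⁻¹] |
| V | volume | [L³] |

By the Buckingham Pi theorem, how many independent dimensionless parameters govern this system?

1

There are 3 variables and 2 base dimensions (L, T).
The dimension matrix has rank 2.
Independent dimensionless groups: 3 − 2 = 1.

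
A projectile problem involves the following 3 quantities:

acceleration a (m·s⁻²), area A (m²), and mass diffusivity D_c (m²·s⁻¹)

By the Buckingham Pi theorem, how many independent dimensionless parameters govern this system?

1

There are 3 variables and 2 base dimensions (L, T).
The dimension matrix has rank 2.
Independent dimensionless groups: 3 − 2 = 1.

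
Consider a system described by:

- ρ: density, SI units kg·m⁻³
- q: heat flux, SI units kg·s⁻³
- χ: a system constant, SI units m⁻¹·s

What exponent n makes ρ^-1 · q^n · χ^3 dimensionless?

Balance the M exponent: (1)·n from q, plus −(1) + 3·(0) = -1 from the rest, must sum to zero.
n − 1 = 0, so n = 1.

1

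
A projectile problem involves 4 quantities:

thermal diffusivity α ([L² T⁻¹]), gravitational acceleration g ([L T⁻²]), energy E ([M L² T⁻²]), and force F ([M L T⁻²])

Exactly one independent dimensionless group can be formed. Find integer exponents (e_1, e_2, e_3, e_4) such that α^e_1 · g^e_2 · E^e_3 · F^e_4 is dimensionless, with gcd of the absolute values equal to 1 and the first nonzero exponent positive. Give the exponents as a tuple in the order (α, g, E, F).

(2, -1, -3, 3)

M: e_1·(0) + e_2·(0) + e_3·(1) + e_4·(1) = 0
L: e_1·(2) + e_2·(1) + e_3·(2) + e_4·(1) = 0
T: e_1·(-1) + e_2·(-2) + e_3·(-2) + e_4·(-2) = 0
Solving this homogeneous linear system for the smallest-integer solution (first nonzero entry positive) gives (2, -1, -3, 3).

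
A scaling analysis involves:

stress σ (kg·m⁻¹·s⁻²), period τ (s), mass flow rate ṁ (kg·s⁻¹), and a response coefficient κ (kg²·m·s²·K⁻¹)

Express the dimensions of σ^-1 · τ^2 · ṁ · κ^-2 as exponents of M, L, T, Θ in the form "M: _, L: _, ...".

Collect each base-dimension exponent across the product:
  M: −(1) + 2·(0) + (1) − 2·(2) = -4
  L: −(-1) + 2·(0) + (0) − 2·(1) = -1
  T: −(-2) + 2·(1) + (-1) − 2·(2) = -1
  Θ: −(0) + 2·(0) + (0) − 2·(-1) = 2
So the dimensions are [M⁻⁴ L⁻¹ T⁻¹ Θ²].

M: -4, L: -1, T: -1, Θ: 2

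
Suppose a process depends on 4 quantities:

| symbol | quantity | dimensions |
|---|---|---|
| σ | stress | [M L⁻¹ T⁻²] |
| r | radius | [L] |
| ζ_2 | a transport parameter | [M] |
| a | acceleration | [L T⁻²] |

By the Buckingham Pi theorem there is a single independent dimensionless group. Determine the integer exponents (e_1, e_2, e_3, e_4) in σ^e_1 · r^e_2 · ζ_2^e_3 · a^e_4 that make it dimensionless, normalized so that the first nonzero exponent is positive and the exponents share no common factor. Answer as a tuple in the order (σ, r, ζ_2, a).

(1, 2, -1, -1)

M: e_1·(1) + e_2·(0) + e_3·(1) + e_4·(0) = 0
L: e_1·(-1) + e_2·(1) + e_3·(0) + e_4·(1) = 0
T: e_1·(-2) + e_2·(0) + e_3·(0) + e_4·(-2) = 0
Solving this homogeneous linear system for the smallest-integer solution (first nonzero entry positive) gives (1, 2, -1, -1).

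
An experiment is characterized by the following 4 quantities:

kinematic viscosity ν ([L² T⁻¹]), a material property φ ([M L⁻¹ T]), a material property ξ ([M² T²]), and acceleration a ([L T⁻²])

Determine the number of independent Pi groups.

1

There are 4 variables and 3 base dimensions (M, L, T).
The dimension matrix has rank 3.
Independent dimensionless groups: 4 − 3 = 1.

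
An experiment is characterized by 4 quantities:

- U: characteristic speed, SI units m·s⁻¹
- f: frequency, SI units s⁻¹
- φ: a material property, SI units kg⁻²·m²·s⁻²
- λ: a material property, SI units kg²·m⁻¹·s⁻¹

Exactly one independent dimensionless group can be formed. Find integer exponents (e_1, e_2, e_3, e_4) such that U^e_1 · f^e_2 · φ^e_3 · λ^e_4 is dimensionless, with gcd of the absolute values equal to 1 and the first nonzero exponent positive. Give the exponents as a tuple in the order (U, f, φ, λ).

(1, 2, -1, -1)

M: e_1·(0) + e_2·(0) + e_3·(-2) + e_4·(2) = 0
L: e_1·(1) + e_2·(0) + e_3·(2) + e_4·(-1) = 0
T: e_1·(-1) + e_2·(-1) + e_3·(-2) + e_4·(-1) = 0
Solving this homogeneous linear system for the smallest-integer solution (first nonzero entry positive) gives (1, 2, -1, -1).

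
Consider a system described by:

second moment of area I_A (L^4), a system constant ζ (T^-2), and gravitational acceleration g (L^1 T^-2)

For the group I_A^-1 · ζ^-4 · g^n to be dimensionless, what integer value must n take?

Balance the L exponent: (1)·n from g, plus −(4) − 4·(0) = -4 from the rest, must sum to zero.
n − 4 = 0, so n = 4.

4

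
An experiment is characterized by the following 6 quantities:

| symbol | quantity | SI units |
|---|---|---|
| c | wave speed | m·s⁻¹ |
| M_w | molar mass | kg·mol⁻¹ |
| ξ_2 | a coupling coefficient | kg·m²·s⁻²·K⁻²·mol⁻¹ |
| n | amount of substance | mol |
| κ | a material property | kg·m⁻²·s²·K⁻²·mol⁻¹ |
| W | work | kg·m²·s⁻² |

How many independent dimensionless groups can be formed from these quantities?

2

There are 6 variables and 5 base dimensions (M, L, T, Θ, N).
The dimension matrix has rank 4 (less than 5: the dimension vectors are linearly dependent).
Independent dimensionless groups: 6 − 4 = 2.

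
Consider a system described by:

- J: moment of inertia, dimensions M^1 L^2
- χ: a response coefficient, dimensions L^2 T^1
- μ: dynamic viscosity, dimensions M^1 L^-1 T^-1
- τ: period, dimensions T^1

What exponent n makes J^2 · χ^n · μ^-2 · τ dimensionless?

Balance the L exponent: (2)·n from χ, plus 2·(2) − 2·(-1) + (0) = 6 from the rest, must sum to zero.
2n + 6 = 0, so n = -3.

-3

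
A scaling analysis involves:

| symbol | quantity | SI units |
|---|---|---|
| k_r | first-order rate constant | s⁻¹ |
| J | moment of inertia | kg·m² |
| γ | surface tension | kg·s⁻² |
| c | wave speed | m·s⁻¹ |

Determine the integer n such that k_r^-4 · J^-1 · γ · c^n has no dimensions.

Balance the L exponent: (1)·n from c, plus −4·(0) − (2) + (0) = -2 from the rest, must sum to zero.
n − 2 = 0, so n = 2.

2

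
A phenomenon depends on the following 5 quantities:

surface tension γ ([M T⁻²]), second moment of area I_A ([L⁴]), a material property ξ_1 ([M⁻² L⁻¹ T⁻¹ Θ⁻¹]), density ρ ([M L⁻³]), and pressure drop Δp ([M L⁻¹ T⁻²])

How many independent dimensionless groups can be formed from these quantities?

1

There are 5 variables and 4 base dimensions (M, L, T, Θ).
The dimension matrix has rank 4.
Independent dimensionless groups: 5 − 4 = 1.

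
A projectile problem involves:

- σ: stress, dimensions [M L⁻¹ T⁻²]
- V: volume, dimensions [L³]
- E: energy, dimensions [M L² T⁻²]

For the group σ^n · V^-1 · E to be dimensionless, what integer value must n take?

-1

Balance the M exponent: (1)·n from σ, plus −(0) + (1) = 1 from the rest, must sum to zero.
n + 1 = 0, so n = -1.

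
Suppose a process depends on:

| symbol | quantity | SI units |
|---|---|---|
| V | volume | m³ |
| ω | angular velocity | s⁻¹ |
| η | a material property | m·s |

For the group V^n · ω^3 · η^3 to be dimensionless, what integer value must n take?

-1

Balance the L exponent: (3)·n from V, plus 3·(0) + 3·(1) = 3 from the rest, must sum to zero.
3n + 3 = 0, so n = -1.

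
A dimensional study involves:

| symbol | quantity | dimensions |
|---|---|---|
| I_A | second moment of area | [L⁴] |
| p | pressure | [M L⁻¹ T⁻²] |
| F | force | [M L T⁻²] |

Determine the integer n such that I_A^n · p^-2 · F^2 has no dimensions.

Balance the L exponent: (4)·n from I_A, plus −2·(-1) + 2·(1) = 4 from the rest, must sum to zero.
4n + 4 = 0, so n = -1.

-1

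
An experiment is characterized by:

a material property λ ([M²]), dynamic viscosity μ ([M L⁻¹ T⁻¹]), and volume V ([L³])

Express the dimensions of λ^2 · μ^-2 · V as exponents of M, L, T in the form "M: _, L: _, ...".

M: 2, L: 5, T: 2

Collect each base-dimension exponent across the product:
  M: 2·(2) − 2·(1) + (0) = 2
  L: 2·(0) − 2·(-1) + (3) = 5
  T: 2·(0) − 2·(-1) + (0) = 2
So the dimensions are [M² L⁵ T²].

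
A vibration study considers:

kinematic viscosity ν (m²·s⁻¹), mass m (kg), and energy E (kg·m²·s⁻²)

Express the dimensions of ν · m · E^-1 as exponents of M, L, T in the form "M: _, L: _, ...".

M: 0, L: 0, T: 1

Collect each base-dimension exponent across the product:
  M: (0) + (1) − (1) = 0
  L: (2) + (0) − (2) = 0
  T: (-1) + (0) − (-2) = 1
So the dimensions are [T].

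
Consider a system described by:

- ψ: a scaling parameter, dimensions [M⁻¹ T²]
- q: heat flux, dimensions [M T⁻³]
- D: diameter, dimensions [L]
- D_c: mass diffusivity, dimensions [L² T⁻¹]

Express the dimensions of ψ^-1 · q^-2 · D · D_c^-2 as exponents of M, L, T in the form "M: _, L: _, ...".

Collect each base-dimension exponent across the product:
  M: −(-1) − 2·(1) + (0) − 2·(0) = -1
  L: −(0) − 2·(0) + (1) − 2·(2) = -3
  T: −(2) − 2·(-3) + (0) − 2·(-1) = 6
So the dimensions are [M⁻¹ L⁻³ T⁶].

M: -1, L: -3, T: 6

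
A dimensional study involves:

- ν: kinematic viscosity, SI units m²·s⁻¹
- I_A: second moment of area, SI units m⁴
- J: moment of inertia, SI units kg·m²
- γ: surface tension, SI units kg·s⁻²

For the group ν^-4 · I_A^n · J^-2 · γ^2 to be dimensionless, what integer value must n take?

3

Balance the L exponent: (4)·n from I_A, plus −4·(2) − 2·(2) + 2·(0) = -12 from the rest, must sum to zero.
4n − 12 = 0, so n = 3.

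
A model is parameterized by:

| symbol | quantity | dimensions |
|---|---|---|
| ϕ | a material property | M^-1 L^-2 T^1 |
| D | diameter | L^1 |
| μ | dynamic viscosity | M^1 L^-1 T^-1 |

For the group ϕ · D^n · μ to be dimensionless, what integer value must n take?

3

Balance the L exponent: (1)·n from D, plus (-2) + (-1) = -3 from the rest, must sum to zero.
n − 3 = 0, so n = 3.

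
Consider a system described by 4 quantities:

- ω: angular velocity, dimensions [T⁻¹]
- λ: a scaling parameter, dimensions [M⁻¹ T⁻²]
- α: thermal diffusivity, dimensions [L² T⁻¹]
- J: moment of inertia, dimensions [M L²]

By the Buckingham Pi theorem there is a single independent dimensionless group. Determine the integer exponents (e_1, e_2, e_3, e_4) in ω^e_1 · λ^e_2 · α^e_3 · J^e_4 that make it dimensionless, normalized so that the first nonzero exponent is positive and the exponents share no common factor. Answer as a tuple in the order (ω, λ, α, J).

M: e_1·(0) + e_2·(-1) + e_3·(0) + e_4·(1) = 0
L: e_1·(0) + e_2·(0) + e_3·(2) + e_4·(2) = 0
T: e_1·(-1) + e_2·(-2) + e_3·(-1) + e_4·(0) = 0
Solving this homogeneous linear system for the smallest-integer solution (first nonzero entry positive) gives (1, -1, 1, -1).

(1, -1, 1, -1)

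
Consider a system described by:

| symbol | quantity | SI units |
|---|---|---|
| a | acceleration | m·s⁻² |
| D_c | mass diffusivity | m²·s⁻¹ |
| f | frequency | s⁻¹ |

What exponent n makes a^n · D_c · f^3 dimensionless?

Balance the L exponent: (1)·n from a, plus (2) + 3·(0) = 2 from the rest, must sum to zero.
n + 2 = 0, so n = -2.

-2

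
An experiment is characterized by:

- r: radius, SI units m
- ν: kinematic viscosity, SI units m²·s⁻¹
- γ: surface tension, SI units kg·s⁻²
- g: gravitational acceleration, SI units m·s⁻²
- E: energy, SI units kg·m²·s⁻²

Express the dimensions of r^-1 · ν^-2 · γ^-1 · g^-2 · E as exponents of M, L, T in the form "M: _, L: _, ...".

M: 0, L: -5, T: 6

Collect each base-dimension exponent across the product:
  M: −(0) − 2·(0) − (1) − 2·(0) + (1) = 0
  L: −(1) − 2·(2) − (0) − 2·(1) + (2) = -5
  T: −(0) − 2·(-1) − (-2) − 2·(-2) + (-2) = 6
So the dimensions are [L⁻⁵ T⁶].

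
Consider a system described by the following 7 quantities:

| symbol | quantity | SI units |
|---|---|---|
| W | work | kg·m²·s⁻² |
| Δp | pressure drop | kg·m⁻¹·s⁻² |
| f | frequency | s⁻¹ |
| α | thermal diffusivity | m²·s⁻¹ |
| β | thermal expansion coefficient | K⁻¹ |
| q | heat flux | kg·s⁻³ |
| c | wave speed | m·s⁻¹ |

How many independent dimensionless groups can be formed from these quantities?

3

There are 7 variables and 4 base dimensions (M, L, T, Θ).
The dimension matrix has rank 4.
Independent dimensionless groups: 7 − 4 = 3.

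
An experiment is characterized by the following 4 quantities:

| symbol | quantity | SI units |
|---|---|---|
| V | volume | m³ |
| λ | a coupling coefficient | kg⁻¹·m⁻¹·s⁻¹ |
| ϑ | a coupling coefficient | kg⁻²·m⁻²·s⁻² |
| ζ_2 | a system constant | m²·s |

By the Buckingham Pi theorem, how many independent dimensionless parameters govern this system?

There are 4 variables and 3 base dimensions (M, L, T).
The dimension matrix has rank 3.
Independent dimensionless groups: 4 − 3 = 1.

1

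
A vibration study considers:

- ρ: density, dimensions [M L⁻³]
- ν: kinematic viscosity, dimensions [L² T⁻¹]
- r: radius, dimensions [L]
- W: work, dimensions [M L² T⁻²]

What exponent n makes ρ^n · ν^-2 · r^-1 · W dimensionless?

Balance the M exponent: (1)·n from ρ, plus −2·(0) − (0) + (1) = 1 from the rest, must sum to zero.
n + 1 = 0, so n = -1.

-1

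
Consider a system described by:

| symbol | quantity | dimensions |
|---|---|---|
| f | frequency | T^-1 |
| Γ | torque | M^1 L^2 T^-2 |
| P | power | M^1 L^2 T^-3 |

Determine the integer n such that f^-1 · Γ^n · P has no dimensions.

-1

Balance the M exponent: (1)·n from Γ, plus −(0) + (1) = 1 from the rest, must sum to zero.
n + 1 = 0, so n = -1.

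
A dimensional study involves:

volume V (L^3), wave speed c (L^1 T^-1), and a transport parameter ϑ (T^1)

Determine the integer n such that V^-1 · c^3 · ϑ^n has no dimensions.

Balance the T exponent: (1)·n from ϑ, plus −(0) + 3·(-1) = -3 from the rest, must sum to zero.
n − 3 = 0, so n = 3.

3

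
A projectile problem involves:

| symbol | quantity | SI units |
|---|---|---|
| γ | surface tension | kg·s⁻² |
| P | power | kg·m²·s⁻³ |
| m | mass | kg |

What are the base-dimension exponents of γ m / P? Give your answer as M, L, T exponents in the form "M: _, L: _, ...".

Collect each base-dimension exponent across the product:
  M: (1) − (1) + (1) = 1
  L: (0) − (2) + (0) = -2
  T: (-2) − (-3) + (0) = 1
So the dimensions are [M L⁻² T].

M: 1, L: -2, T: 1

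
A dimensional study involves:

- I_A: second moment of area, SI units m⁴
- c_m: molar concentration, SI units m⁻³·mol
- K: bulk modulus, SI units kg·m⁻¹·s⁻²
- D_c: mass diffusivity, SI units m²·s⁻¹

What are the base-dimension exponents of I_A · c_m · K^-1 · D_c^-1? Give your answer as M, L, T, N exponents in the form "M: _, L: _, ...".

M: -1, L: 0, T: 3, N: 1

Collect each base-dimension exponent across the product:
  M: (0) + (0) − (1) − (0) = -1
  L: (4) + (-3) − (-1) − (2) = 0
  T: (0) + (0) − (-2) − (-1) = 3
  N: (0) + (1) − (0) − (0) = 1
So the dimensions are [M⁻¹ T³ N].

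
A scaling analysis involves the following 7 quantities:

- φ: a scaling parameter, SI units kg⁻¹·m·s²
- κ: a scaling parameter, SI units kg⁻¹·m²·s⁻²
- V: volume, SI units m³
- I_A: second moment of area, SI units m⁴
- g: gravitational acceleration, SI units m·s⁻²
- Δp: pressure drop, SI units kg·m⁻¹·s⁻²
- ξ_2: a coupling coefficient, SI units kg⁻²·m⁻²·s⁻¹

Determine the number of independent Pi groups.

4

There are 7 variables and 3 base dimensions (M, L, T).
The dimension matrix has rank 3.
Independent dimensionless groups: 7 − 3 = 4.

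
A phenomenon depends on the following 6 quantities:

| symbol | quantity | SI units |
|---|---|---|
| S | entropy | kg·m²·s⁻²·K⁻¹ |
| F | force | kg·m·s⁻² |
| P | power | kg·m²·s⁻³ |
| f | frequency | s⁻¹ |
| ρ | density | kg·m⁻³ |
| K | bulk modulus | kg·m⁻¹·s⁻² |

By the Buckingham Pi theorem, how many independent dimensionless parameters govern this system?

2

There are 6 variables and 4 base dimensions (M, L, T, Θ).
The dimension matrix has rank 4.
Independent dimensionless groups: 6 − 4 = 2.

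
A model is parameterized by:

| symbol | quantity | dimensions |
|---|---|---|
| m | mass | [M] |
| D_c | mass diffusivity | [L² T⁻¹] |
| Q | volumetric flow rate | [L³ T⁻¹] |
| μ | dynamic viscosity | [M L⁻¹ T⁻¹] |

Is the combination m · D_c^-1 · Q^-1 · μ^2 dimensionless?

no

Sum the exponent of each base dimension across the product:
  M: [m]_M − [D_c]_M − [Q]_M + 2·[μ]_M = (1) − (0) − (0) + 2·(1) = 3
  L: [m]_L − [D_c]_L − [Q]_L + 2·[μ]_L = (0) − (2) − (3) + 2·(-1) = -7
  T: [m]_T − [D_c]_T − [Q]_T + 2·[μ]_T = (0) − (-1) − (-1) + 2·(-1) = 0
Net dimensions [M³ L⁻⁷] ≠ [1] — not dimensionless.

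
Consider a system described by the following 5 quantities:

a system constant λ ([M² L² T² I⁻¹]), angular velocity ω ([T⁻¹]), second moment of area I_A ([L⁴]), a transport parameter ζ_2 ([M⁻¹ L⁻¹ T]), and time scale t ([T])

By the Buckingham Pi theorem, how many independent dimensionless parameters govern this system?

There are 5 variables and 4 base dimensions (M, L, T, I).
The dimension matrix has rank 4.
Independent dimensionless groups: 5 − 4 = 1.

1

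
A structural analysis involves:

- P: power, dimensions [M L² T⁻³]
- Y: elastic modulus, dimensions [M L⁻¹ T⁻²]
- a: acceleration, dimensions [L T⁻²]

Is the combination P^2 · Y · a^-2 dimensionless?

no

Sum the exponent of each base dimension across the product:
  M: 2·[P]_M + [Y]_M − 2·[a]_M = 2·(1) + (1) − 2·(0) = 3
  L: 2·[P]_L + [Y]_L − 2·[a]_L = 2·(2) + (-1) − 2·(1) = 1
  T: 2·[P]_T + [Y]_T − 2·[a]_T = 2·(-3) + (-2) − 2·(-2) = -4
Net dimensions [M³ L T⁻⁴] ≠ [1] — not dimensionless.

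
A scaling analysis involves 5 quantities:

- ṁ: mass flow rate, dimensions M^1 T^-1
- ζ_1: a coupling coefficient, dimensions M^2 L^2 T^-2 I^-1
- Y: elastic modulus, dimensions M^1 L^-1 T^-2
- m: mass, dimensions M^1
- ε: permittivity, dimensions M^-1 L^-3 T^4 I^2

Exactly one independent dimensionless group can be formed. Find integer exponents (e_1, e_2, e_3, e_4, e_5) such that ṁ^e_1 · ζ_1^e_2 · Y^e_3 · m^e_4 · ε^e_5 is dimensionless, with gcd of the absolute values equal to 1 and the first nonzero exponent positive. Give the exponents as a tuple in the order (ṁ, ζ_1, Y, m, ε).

(2, -2, -1, 2, -1)

M: e_1·(1) + e_2·(2) + e_3·(1) + e_4·(1) + e_5·(-1) = 0
L: e_1·(0) + e_2·(2) + e_3·(-1) + e_4·(0) + e_5·(-3) = 0
T: e_1·(-1) + e_2·(-2) + e_3·(-2) + e_4·(0) + e_5·(4) = 0
I: e_1·(0) + e_2·(-1) + e_3·(0) + e_4·(0) + e_5·(2) = 0
Solving this homogeneous linear system for the smallest-integer solution (first nonzero entry positive) gives (2, -2, -1, 2, -1).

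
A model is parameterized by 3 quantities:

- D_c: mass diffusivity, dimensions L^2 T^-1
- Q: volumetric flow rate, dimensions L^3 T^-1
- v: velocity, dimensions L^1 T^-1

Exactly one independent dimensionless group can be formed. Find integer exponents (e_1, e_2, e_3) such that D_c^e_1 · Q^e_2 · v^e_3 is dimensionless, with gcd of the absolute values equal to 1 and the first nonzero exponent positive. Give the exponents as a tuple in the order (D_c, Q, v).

L: e_1·(2) + e_2·(3) + e_3·(1) = 0
T: e_1·(-1) + e_2·(-1) + e_3·(-1) = 0
Solving this homogeneous linear system for the smallest-integer solution (first nonzero entry positive) gives (2, -1, -1).

(2, -1, -1)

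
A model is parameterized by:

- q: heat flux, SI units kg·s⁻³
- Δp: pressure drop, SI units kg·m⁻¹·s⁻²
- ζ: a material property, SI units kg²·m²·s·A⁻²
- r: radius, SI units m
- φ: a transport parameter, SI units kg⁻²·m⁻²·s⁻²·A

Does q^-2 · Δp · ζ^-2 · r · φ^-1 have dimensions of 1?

Sum the exponent of each base dimension across the product:
  M: −2·[q]_M + [Δp]_M − 2·[ζ]_M + [r]_M − [φ]_M = −2·(1) + (1) − 2·(2) + (0) − (-2) = -3
  L: −2·[q]_L + [Δp]_L − 2·[ζ]_L + [r]_L − [φ]_L = −2·(0) + (-1) − 2·(2) + (1) − (-2) = -2
  T: −2·[q]_T + [Δp]_T − 2·[ζ]_T + [r]_T − [φ]_T = −2·(-3) + (-2) − 2·(1) + (0) − (-2) = 4
  I: −2·[q]_I + [Δp]_I − 2·[ζ]_I + [r]_I − [φ]_I = −2·(0) + (0) − 2·(-2) + (0) − (1) = 3
Net dimensions [M⁻³ L⁻² T⁴ I³] ≠ [1] — not dimensionless.

no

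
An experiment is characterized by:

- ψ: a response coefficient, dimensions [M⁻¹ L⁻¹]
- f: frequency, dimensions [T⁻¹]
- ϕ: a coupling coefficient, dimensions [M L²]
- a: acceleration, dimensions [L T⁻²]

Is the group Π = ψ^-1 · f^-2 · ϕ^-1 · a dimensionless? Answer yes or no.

Sum the exponent of each base dimension across the product:
  M: −[ψ]_M − 2·[f]_M − [ϕ]_M + [a]_M = −(-1) − 2·(0) − (1) + (0) = 0
  L: −[ψ]_L − 2·[f]_L − [ϕ]_L + [a]_L = −(-1) − 2·(0) − (2) + (1) = 0
  T: −[ψ]_T − 2·[f]_T − [ϕ]_T + [a]_T = −(0) − 2·(-1) − (0) + (-2) = 0
All base exponents vanish — dimensionless.

yes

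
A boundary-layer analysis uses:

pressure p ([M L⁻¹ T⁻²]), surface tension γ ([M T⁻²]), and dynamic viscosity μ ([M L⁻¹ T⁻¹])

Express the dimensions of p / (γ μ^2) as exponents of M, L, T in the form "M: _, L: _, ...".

Collect each base-dimension exponent across the product:
  M: (1) − (1) − 2·(1) = -2
  L: (-1) − (0) − 2·(-1) = 1
  T: (-2) − (-2) − 2·(-1) = 2
So the dimensions are [M⁻² L T²].

M: -2, L: 1, T: 2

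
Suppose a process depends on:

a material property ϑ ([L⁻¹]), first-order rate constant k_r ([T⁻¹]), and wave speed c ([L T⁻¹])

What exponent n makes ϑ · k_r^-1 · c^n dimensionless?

Balance the L exponent: (1)·n from c, plus (-1) − (0) = -1 from the rest, must sum to zero.
n − 1 = 0, so n = 1.

1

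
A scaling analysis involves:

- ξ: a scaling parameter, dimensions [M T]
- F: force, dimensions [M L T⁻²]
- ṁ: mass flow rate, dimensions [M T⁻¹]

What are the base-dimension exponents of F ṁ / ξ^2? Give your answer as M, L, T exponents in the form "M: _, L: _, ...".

Collect each base-dimension exponent across the product:
  M: −2·(1) + (1) + (1) = 0
  L: −2·(0) + (1) + (0) = 1
  T: −2·(1) + (-2) + (-1) = -5
So the dimensions are [L T⁻⁵].

M: 0, L: 1, T: -5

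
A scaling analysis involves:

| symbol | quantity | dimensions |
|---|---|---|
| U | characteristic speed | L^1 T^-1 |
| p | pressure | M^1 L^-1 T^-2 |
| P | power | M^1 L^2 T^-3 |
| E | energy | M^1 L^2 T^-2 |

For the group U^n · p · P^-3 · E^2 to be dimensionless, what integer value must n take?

Balance the L exponent: (1)·n from U, plus (-1) − 3·(2) + 2·(2) = -3 from the rest, must sum to zero.
n − 3 = 0, so n = 3.

3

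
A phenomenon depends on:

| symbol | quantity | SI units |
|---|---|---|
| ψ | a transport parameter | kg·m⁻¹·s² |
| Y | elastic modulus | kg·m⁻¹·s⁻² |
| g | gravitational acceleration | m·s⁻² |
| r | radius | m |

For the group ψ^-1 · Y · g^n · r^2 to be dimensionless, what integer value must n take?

Balance the L exponent: (1)·n from g, plus −(-1) + (-1) + 2·(1) = 2 from the rest, must sum to zero.
n + 2 = 0, so n = -2.

-2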